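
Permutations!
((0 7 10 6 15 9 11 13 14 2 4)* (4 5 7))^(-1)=(0 4)(2 14 13 11 9 15 6 10 7 5)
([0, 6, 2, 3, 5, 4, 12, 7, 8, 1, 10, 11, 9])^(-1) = [0, 9, 2, 3, 5, 4, 1, 7, 8, 12, 10, 11, 6]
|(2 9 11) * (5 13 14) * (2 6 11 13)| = |(2 9 13 14 5)(6 11)| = 10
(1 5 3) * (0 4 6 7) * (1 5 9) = [4, 9, 2, 5, 6, 3, 7, 0, 8, 1] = (0 4 6 7)(1 9)(3 5)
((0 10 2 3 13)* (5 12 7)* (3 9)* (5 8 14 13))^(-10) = (0 10 2 9 3 5 12 7 8 14 13)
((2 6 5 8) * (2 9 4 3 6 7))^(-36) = ((2 7)(3 6 5 8 9 4))^(-36) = (9)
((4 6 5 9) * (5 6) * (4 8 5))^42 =(9)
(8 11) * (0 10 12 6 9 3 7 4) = [10, 1, 2, 7, 0, 5, 9, 4, 11, 3, 12, 8, 6] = (0 10 12 6 9 3 7 4)(8 11)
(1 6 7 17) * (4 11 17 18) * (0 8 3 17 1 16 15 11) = (0 8 3 17 16 15 11 1 6 7 18 4) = [8, 6, 2, 17, 0, 5, 7, 18, 3, 9, 10, 1, 12, 13, 14, 11, 15, 16, 4]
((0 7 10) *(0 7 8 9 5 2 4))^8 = ((0 8 9 5 2 4)(7 10))^8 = (10)(0 9 2)(4 8 5)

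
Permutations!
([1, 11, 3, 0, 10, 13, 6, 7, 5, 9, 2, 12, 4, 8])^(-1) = [3, 0, 10, 2, 12, 8, 6, 7, 13, 9, 4, 1, 11, 5]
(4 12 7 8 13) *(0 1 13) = (0 1 13 4 12 7 8) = [1, 13, 2, 3, 12, 5, 6, 8, 0, 9, 10, 11, 7, 4]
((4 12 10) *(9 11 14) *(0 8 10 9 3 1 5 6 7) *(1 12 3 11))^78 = ((0 8 10 4 3 12 9 1 5 6 7)(11 14))^78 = (14)(0 8 10 4 3 12 9 1 5 6 7)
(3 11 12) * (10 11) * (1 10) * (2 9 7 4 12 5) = (1 10 11 5 2 9 7 4 12 3) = [0, 10, 9, 1, 12, 2, 6, 4, 8, 7, 11, 5, 3]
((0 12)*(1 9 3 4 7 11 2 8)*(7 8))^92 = (12)(1 3 8 9 4)(2 11 7)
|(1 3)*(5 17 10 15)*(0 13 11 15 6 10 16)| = |(0 13 11 15 5 17 16)(1 3)(6 10)| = 14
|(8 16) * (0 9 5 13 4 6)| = |(0 9 5 13 4 6)(8 16)| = 6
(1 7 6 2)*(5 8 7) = (1 5 8 7 6 2) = [0, 5, 1, 3, 4, 8, 2, 6, 7]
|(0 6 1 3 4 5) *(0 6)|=5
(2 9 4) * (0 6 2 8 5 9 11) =(0 6 2 11)(4 8 5 9) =[6, 1, 11, 3, 8, 9, 2, 7, 5, 4, 10, 0]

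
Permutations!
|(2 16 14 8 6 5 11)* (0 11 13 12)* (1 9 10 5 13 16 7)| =14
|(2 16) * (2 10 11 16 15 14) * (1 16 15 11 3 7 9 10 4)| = |(1 16 4)(2 11 15 14)(3 7 9 10)| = 12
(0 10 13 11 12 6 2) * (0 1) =(0 10 13 11 12 6 2 1) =[10, 0, 1, 3, 4, 5, 2, 7, 8, 9, 13, 12, 6, 11]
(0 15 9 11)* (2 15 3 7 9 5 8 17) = (0 3 7 9 11)(2 15 5 8 17) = [3, 1, 15, 7, 4, 8, 6, 9, 17, 11, 10, 0, 12, 13, 14, 5, 16, 2]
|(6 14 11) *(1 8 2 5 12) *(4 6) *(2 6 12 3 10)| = 28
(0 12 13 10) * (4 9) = (0 12 13 10)(4 9) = [12, 1, 2, 3, 9, 5, 6, 7, 8, 4, 0, 11, 13, 10]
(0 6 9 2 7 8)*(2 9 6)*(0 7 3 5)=(9)(0 2 3 5)(7 8)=[2, 1, 3, 5, 4, 0, 6, 8, 7, 9]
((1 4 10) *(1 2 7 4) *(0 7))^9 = ((0 7 4 10 2))^9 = (0 2 10 4 7)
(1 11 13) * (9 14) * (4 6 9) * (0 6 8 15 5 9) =[6, 11, 2, 3, 8, 9, 0, 7, 15, 14, 10, 13, 12, 1, 4, 5] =(0 6)(1 11 13)(4 8 15 5 9 14)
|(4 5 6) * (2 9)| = |(2 9)(4 5 6)| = 6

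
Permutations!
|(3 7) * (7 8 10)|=|(3 8 10 7)|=4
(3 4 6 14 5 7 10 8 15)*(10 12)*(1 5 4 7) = (1 5)(3 7 12 10 8 15)(4 6 14) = [0, 5, 2, 7, 6, 1, 14, 12, 15, 9, 8, 11, 10, 13, 4, 3]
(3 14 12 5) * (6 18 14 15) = (3 15 6 18 14 12 5) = [0, 1, 2, 15, 4, 3, 18, 7, 8, 9, 10, 11, 5, 13, 12, 6, 16, 17, 14]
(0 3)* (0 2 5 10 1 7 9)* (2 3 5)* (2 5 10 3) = (0 10 1 7 9)(2 5 3) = [10, 7, 5, 2, 4, 3, 6, 9, 8, 0, 1]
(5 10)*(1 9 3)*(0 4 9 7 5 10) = (10)(0 4 9 3 1 7 5) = [4, 7, 2, 1, 9, 0, 6, 5, 8, 3, 10]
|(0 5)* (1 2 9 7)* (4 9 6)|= |(0 5)(1 2 6 4 9 7)|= 6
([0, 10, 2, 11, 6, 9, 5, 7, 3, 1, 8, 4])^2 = (1 8 11 6 9 10 3 4 5)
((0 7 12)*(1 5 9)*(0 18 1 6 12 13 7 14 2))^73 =((0 14 2)(1 5 9 6 12 18)(7 13))^73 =(0 14 2)(1 5 9 6 12 18)(7 13)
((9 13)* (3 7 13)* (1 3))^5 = ((1 3 7 13 9))^5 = (13)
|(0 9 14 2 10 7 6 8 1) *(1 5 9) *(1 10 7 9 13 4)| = |(0 10 9 14 2 7 6 8 5 13 4 1)| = 12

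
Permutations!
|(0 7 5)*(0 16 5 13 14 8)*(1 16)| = |(0 7 13 14 8)(1 16 5)| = 15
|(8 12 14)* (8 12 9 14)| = |(8 9 14 12)| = 4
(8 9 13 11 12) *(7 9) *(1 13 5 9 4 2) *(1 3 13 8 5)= (1 8 7 4 2 3 13 11 12 5 9)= [0, 8, 3, 13, 2, 9, 6, 4, 7, 1, 10, 12, 5, 11]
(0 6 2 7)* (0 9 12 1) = [6, 0, 7, 3, 4, 5, 2, 9, 8, 12, 10, 11, 1] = (0 6 2 7 9 12 1)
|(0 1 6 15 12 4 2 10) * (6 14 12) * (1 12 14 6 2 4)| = |(0 12 1 6 15 2 10)| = 7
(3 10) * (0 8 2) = (0 8 2)(3 10) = [8, 1, 0, 10, 4, 5, 6, 7, 2, 9, 3]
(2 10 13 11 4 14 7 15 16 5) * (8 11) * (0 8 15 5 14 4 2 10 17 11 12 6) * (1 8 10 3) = (0 10 13 15 16 14 7 5 3 1 8 12 6)(2 17 11) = [10, 8, 17, 1, 4, 3, 0, 5, 12, 9, 13, 2, 6, 15, 7, 16, 14, 11]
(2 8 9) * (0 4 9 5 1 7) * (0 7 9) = (0 4)(1 9 2 8 5) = [4, 9, 8, 3, 0, 1, 6, 7, 5, 2]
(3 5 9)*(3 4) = (3 5 9 4) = [0, 1, 2, 5, 3, 9, 6, 7, 8, 4]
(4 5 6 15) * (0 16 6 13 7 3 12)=(0 16 6 15 4 5 13 7 3 12)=[16, 1, 2, 12, 5, 13, 15, 3, 8, 9, 10, 11, 0, 7, 14, 4, 6]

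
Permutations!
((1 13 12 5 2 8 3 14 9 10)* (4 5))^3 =(1 4 8 9 13 5 3 10 12 2 14)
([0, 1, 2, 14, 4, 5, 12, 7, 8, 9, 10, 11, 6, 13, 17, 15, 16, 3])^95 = [0, 1, 2, 17, 4, 5, 12, 7, 8, 9, 10, 11, 6, 13, 3, 15, 16, 14]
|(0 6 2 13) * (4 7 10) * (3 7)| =4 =|(0 6 2 13)(3 7 10 4)|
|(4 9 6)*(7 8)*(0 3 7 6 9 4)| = 5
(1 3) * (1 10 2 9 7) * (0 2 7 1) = (0 2 9 1 3 10 7) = [2, 3, 9, 10, 4, 5, 6, 0, 8, 1, 7]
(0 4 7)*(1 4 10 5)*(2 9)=(0 10 5 1 4 7)(2 9)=[10, 4, 9, 3, 7, 1, 6, 0, 8, 2, 5]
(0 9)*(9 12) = [12, 1, 2, 3, 4, 5, 6, 7, 8, 0, 10, 11, 9] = (0 12 9)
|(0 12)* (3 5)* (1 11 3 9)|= 10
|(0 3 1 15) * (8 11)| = |(0 3 1 15)(8 11)| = 4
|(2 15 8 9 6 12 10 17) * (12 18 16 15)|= |(2 12 10 17)(6 18 16 15 8 9)|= 12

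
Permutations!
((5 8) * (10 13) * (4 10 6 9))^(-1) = (4 9 6 13 10)(5 8)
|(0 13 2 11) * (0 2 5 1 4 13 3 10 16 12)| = 20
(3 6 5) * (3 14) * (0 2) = (0 2)(3 6 5 14) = [2, 1, 0, 6, 4, 14, 5, 7, 8, 9, 10, 11, 12, 13, 3]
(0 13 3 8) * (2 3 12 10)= (0 13 12 10 2 3 8)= [13, 1, 3, 8, 4, 5, 6, 7, 0, 9, 2, 11, 10, 12]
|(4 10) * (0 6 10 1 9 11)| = |(0 6 10 4 1 9 11)| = 7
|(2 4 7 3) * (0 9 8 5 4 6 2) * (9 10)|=8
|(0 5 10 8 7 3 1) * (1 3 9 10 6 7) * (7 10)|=6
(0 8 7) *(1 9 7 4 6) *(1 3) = (0 8 4 6 3 1 9 7) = [8, 9, 2, 1, 6, 5, 3, 0, 4, 7]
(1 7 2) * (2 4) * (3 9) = (1 7 4 2)(3 9) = [0, 7, 1, 9, 2, 5, 6, 4, 8, 3]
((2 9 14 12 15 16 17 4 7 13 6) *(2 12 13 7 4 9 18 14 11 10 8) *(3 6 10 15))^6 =(18)(9 11 15 16 17)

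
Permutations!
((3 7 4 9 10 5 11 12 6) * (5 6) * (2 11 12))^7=((2 11)(3 7 4 9 10 6)(5 12))^7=(2 11)(3 7 4 9 10 6)(5 12)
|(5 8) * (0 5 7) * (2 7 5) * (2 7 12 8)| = |(0 7)(2 12 8 5)| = 4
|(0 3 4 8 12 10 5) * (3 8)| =|(0 8 12 10 5)(3 4)| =10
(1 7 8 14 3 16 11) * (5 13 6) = (1 7 8 14 3 16 11)(5 13 6) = [0, 7, 2, 16, 4, 13, 5, 8, 14, 9, 10, 1, 12, 6, 3, 15, 11]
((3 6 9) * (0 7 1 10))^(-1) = ((0 7 1 10)(3 6 9))^(-1) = (0 10 1 7)(3 9 6)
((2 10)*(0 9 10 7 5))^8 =(0 10 7)(2 5 9) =((0 9 10 2 7 5))^8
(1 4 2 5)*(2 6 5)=(1 4 6 5)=[0, 4, 2, 3, 6, 1, 5]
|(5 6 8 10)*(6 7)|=5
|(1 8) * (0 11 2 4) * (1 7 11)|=|(0 1 8 7 11 2 4)|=7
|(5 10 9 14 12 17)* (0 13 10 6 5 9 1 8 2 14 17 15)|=18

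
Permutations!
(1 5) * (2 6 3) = (1 5)(2 6 3) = [0, 5, 6, 2, 4, 1, 3]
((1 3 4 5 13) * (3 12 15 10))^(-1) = ((1 12 15 10 3 4 5 13))^(-1) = (1 13 5 4 3 10 15 12)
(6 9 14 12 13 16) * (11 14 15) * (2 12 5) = (2 12 13 16 6 9 15 11 14 5) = [0, 1, 12, 3, 4, 2, 9, 7, 8, 15, 10, 14, 13, 16, 5, 11, 6]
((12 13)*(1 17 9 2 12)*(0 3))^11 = (0 3)(1 13 12 2 9 17)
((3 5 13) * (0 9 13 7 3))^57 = (13)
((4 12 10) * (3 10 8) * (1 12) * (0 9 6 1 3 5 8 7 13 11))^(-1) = ((0 9 6 1 12 7 13 11)(3 10 4)(5 8))^(-1) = (0 11 13 7 12 1 6 9)(3 4 10)(5 8)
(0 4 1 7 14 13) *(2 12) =(0 4 1 7 14 13)(2 12) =[4, 7, 12, 3, 1, 5, 6, 14, 8, 9, 10, 11, 2, 0, 13]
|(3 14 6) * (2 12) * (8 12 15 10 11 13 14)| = |(2 15 10 11 13 14 6 3 8 12)| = 10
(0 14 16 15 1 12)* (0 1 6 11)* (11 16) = (0 14 11)(1 12)(6 16 15) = [14, 12, 2, 3, 4, 5, 16, 7, 8, 9, 10, 0, 1, 13, 11, 6, 15]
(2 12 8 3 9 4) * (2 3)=[0, 1, 12, 9, 3, 5, 6, 7, 2, 4, 10, 11, 8]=(2 12 8)(3 9 4)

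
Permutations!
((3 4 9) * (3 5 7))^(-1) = (3 7 5 9 4)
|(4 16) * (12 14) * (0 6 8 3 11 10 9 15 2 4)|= |(0 6 8 3 11 10 9 15 2 4 16)(12 14)|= 22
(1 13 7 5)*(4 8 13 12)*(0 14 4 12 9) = (0 14 4 8 13 7 5 1 9) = [14, 9, 2, 3, 8, 1, 6, 5, 13, 0, 10, 11, 12, 7, 4]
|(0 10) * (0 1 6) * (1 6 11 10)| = 5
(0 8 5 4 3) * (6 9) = [8, 1, 2, 0, 3, 4, 9, 7, 5, 6] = (0 8 5 4 3)(6 9)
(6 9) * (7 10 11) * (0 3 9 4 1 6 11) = (0 3 9 11 7 10)(1 6 4) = [3, 6, 2, 9, 1, 5, 4, 10, 8, 11, 0, 7]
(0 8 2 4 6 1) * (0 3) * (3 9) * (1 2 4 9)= (0 8 4 6 2 9 3)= [8, 1, 9, 0, 6, 5, 2, 7, 4, 3]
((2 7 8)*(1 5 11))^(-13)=((1 5 11)(2 7 8))^(-13)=(1 11 5)(2 8 7)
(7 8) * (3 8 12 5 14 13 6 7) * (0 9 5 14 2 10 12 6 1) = (0 9 5 2 10 12 14 13 1)(3 8)(6 7) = [9, 0, 10, 8, 4, 2, 7, 6, 3, 5, 12, 11, 14, 1, 13]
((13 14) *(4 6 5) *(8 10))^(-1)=(4 5 6)(8 10)(13 14)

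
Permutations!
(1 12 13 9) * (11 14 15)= [0, 12, 2, 3, 4, 5, 6, 7, 8, 1, 10, 14, 13, 9, 15, 11]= (1 12 13 9)(11 14 15)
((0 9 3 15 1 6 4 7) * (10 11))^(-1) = (0 7 4 6 1 15 3 9)(10 11)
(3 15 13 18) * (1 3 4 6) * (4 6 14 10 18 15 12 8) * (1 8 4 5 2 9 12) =(1 3)(2 9 12 4 14 10 18 6 8 5)(13 15) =[0, 3, 9, 1, 14, 2, 8, 7, 5, 12, 18, 11, 4, 15, 10, 13, 16, 17, 6]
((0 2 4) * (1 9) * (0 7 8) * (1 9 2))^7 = ((9)(0 1 2 4 7 8))^7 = (9)(0 1 2 4 7 8)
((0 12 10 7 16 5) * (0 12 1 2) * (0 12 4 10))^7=((0 1 2 12)(4 10 7 16 5))^7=(0 12 2 1)(4 7 5 10 16)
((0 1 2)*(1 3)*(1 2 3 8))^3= (0 3 8 2 1)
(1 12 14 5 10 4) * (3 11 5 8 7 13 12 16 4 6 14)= (1 16 4)(3 11 5 10 6 14 8 7 13 12)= [0, 16, 2, 11, 1, 10, 14, 13, 7, 9, 6, 5, 3, 12, 8, 15, 4]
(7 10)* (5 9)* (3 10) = (3 10 7)(5 9) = [0, 1, 2, 10, 4, 9, 6, 3, 8, 5, 7]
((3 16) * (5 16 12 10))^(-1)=(3 16 5 10 12)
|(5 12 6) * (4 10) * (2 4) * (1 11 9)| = |(1 11 9)(2 4 10)(5 12 6)| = 3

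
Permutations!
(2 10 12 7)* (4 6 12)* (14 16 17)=(2 10 4 6 12 7)(14 16 17)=[0, 1, 10, 3, 6, 5, 12, 2, 8, 9, 4, 11, 7, 13, 16, 15, 17, 14]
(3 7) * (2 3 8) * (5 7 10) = (2 3 10 5 7 8) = [0, 1, 3, 10, 4, 7, 6, 8, 2, 9, 5]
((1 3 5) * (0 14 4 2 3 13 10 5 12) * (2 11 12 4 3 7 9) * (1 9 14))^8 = (0 14 10 11 2 1 3 5 12 7 13 4 9) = ((0 1 13 10 5 9 2 7 14 3 4 11 12))^8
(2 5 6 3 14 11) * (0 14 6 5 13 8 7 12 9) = (0 14 11 2 13 8 7 12 9)(3 6) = [14, 1, 13, 6, 4, 5, 3, 12, 7, 0, 10, 2, 9, 8, 11]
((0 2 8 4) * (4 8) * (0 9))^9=((0 2 4 9))^9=(0 2 4 9)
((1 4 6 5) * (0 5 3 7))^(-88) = (0 4 7 1 3 5 6)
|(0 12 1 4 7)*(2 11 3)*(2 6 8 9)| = 30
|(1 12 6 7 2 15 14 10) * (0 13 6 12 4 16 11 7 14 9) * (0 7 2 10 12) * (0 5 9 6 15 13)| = |(1 4 16 11 2 13 15 6 14 12 5 9 7 10)| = 14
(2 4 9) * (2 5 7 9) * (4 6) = [0, 1, 6, 3, 2, 7, 4, 9, 8, 5] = (2 6 4)(5 7 9)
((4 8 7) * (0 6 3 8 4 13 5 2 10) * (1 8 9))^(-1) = ((0 6 3 9 1 8 7 13 5 2 10))^(-1) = (0 10 2 5 13 7 8 1 9 3 6)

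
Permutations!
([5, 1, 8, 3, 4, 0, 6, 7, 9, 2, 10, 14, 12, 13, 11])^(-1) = [5, 1, 9, 3, 4, 0, 6, 7, 2, 8, 10, 14, 12, 13, 11]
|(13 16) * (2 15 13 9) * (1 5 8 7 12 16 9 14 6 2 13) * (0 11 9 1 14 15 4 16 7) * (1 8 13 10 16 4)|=|(0 11 9 10 16 15 14 6 2 1 5 13 8)(7 12)|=26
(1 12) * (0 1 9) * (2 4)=[1, 12, 4, 3, 2, 5, 6, 7, 8, 0, 10, 11, 9]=(0 1 12 9)(2 4)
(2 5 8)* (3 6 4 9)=(2 5 8)(3 6 4 9)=[0, 1, 5, 6, 9, 8, 4, 7, 2, 3]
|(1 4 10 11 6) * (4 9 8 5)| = |(1 9 8 5 4 10 11 6)| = 8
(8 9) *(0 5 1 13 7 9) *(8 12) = (0 5 1 13 7 9 12 8) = [5, 13, 2, 3, 4, 1, 6, 9, 0, 12, 10, 11, 8, 7]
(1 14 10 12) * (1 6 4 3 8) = (1 14 10 12 6 4 3 8) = [0, 14, 2, 8, 3, 5, 4, 7, 1, 9, 12, 11, 6, 13, 10]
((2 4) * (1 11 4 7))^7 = ((1 11 4 2 7))^7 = (1 4 7 11 2)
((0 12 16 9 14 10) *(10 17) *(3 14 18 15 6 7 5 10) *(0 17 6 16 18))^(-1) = (0 9 16 15 18 12)(3 17 10 5 7 6 14)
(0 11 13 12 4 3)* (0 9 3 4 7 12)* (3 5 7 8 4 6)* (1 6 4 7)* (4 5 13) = (0 11 4 5 1 6 3 9 13)(7 12 8) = [11, 6, 2, 9, 5, 1, 3, 12, 7, 13, 10, 4, 8, 0]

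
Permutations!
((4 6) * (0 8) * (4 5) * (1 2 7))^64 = ((0 8)(1 2 7)(4 6 5))^64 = (8)(1 2 7)(4 6 5)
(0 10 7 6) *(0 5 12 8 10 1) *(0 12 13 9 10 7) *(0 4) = (0 1 12 8 7 6 5 13 9 10 4) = [1, 12, 2, 3, 0, 13, 5, 6, 7, 10, 4, 11, 8, 9]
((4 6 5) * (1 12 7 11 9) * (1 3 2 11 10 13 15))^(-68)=(1 13 7)(4 6 5)(10 12 15)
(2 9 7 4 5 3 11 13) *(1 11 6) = (1 11 13 2 9 7 4 5 3 6) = [0, 11, 9, 6, 5, 3, 1, 4, 8, 7, 10, 13, 12, 2]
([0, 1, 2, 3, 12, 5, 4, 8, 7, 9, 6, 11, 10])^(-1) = (4 6 10 12)(7 8)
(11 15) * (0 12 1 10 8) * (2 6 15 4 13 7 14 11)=(0 12 1 10 8)(2 6 15)(4 13 7 14 11)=[12, 10, 6, 3, 13, 5, 15, 14, 0, 9, 8, 4, 1, 7, 11, 2]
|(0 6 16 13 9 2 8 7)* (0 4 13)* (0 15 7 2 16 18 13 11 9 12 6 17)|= |(0 17)(2 8)(4 11 9 16 15 7)(6 18 13 12)|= 12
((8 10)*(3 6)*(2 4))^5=((2 4)(3 6)(8 10))^5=(2 4)(3 6)(8 10)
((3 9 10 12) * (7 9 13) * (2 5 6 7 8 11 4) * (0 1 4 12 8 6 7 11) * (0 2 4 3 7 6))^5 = (0 1 3 13)(2 7 5 9 6 10 11 8 12) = ((0 1 3 13)(2 5 6 11 12 7 9 10 8))^5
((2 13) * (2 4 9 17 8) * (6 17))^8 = ((2 13 4 9 6 17 8))^8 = (2 13 4 9 6 17 8)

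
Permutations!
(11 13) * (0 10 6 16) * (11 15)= [10, 1, 2, 3, 4, 5, 16, 7, 8, 9, 6, 13, 12, 15, 14, 11, 0]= (0 10 6 16)(11 13 15)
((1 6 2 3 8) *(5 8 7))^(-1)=(1 8 5 7 3 2 6)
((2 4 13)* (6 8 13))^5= ((2 4 6 8 13))^5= (13)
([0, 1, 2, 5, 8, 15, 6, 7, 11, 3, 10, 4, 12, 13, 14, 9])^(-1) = [0, 1, 2, 9, 11, 3, 6, 7, 4, 15, 10, 8, 12, 13, 14, 5]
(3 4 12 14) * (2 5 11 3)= (2 5 11 3 4 12 14)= [0, 1, 5, 4, 12, 11, 6, 7, 8, 9, 10, 3, 14, 13, 2]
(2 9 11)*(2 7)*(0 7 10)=(0 7 2 9 11 10)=[7, 1, 9, 3, 4, 5, 6, 2, 8, 11, 0, 10]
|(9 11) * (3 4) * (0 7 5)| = |(0 7 5)(3 4)(9 11)| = 6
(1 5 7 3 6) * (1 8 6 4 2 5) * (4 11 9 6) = [0, 1, 5, 11, 2, 7, 8, 3, 4, 6, 10, 9] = (2 5 7 3 11 9 6 8 4)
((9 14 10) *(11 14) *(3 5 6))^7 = ((3 5 6)(9 11 14 10))^7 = (3 5 6)(9 10 14 11)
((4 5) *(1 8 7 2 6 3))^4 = ((1 8 7 2 6 3)(4 5))^4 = (1 6 7)(2 8 3)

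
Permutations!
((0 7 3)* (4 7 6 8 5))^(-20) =(0 6 8 5 4 7 3)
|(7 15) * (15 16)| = |(7 16 15)| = 3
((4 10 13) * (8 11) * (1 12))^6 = (13)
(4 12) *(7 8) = [0, 1, 2, 3, 12, 5, 6, 8, 7, 9, 10, 11, 4] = (4 12)(7 8)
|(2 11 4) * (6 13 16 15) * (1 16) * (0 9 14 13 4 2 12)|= 10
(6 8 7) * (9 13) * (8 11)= (6 11 8 7)(9 13)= [0, 1, 2, 3, 4, 5, 11, 6, 7, 13, 10, 8, 12, 9]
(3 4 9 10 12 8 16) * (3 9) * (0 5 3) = [5, 1, 2, 4, 0, 3, 6, 7, 16, 10, 12, 11, 8, 13, 14, 15, 9] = (0 5 3 4)(8 16 9 10 12)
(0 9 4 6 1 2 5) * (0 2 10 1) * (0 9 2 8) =(0 2 5 8)(1 10)(4 6 9) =[2, 10, 5, 3, 6, 8, 9, 7, 0, 4, 1]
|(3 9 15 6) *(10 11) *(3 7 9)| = |(6 7 9 15)(10 11)| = 4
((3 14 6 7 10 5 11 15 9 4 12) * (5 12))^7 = ((3 14 6 7 10 12)(4 5 11 15 9))^7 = (3 14 6 7 10 12)(4 11 9 5 15)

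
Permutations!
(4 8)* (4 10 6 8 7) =[0, 1, 2, 3, 7, 5, 8, 4, 10, 9, 6] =(4 7)(6 8 10)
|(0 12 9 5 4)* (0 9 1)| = |(0 12 1)(4 9 5)| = 3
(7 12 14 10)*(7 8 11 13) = [0, 1, 2, 3, 4, 5, 6, 12, 11, 9, 8, 13, 14, 7, 10] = (7 12 14 10 8 11 13)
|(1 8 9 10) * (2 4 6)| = 12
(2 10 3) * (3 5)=(2 10 5 3)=[0, 1, 10, 2, 4, 3, 6, 7, 8, 9, 5]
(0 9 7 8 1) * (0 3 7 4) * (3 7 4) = (0 9 3 4)(1 7 8) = [9, 7, 2, 4, 0, 5, 6, 8, 1, 3]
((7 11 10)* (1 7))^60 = (11)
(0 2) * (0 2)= (2)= [0, 1, 2]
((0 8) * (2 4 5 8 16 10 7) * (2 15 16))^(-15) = ((0 2 4 5 8)(7 15 16 10))^(-15) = (7 15 16 10)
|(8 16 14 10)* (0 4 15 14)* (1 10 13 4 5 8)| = |(0 5 8 16)(1 10)(4 15 14 13)| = 4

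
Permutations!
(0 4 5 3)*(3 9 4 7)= (0 7 3)(4 5 9)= [7, 1, 2, 0, 5, 9, 6, 3, 8, 4]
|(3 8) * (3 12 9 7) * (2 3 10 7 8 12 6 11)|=14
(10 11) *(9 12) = (9 12)(10 11) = [0, 1, 2, 3, 4, 5, 6, 7, 8, 12, 11, 10, 9]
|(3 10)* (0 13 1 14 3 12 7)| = 8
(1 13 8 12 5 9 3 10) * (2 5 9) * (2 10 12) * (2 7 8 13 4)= (13)(1 4 2 5 10)(3 12 9)(7 8)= [0, 4, 5, 12, 2, 10, 6, 8, 7, 3, 1, 11, 9, 13]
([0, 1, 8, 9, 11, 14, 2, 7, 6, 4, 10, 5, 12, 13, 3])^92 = (2 6 8)(3 4 5)(9 11 14)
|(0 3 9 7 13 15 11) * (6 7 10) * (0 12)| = 10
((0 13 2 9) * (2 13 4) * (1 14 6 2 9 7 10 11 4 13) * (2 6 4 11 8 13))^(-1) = ((0 2 7 10 8 13 1 14 4 9))^(-1) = (0 9 4 14 1 13 8 10 7 2)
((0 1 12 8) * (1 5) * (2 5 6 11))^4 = ((0 6 11 2 5 1 12 8))^4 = (0 5)(1 6)(2 8)(11 12)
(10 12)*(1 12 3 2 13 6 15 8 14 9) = (1 12 10 3 2 13 6 15 8 14 9) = [0, 12, 13, 2, 4, 5, 15, 7, 14, 1, 3, 11, 10, 6, 9, 8]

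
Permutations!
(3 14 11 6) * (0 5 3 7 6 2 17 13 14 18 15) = (0 5 3 18 15)(2 17 13 14 11)(6 7) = [5, 1, 17, 18, 4, 3, 7, 6, 8, 9, 10, 2, 12, 14, 11, 0, 16, 13, 15]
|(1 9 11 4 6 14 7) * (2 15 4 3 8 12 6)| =9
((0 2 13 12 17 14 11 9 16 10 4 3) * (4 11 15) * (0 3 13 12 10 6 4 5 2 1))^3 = ((0 1)(2 12 17 14 15 5)(4 13 10 11 9 16 6))^3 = (0 1)(2 14)(4 11 6 10 16 13 9)(5 17)(12 15)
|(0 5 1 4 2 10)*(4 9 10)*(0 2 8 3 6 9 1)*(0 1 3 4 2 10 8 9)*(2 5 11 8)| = 10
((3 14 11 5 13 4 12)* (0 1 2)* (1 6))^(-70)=((0 6 1 2)(3 14 11 5 13 4 12))^(-70)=(14)(0 1)(2 6)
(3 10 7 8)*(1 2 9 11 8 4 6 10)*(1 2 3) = (1 3 2 9 11 8)(4 6 10 7) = [0, 3, 9, 2, 6, 5, 10, 4, 1, 11, 7, 8]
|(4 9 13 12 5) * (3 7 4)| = 7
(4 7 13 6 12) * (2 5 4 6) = (2 5 4 7 13)(6 12) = [0, 1, 5, 3, 7, 4, 12, 13, 8, 9, 10, 11, 6, 2]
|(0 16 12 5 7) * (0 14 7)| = 4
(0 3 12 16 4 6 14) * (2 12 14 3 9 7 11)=(0 9 7 11 2 12 16 4 6 3 14)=[9, 1, 12, 14, 6, 5, 3, 11, 8, 7, 10, 2, 16, 13, 0, 15, 4]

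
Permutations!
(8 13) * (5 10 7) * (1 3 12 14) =(1 3 12 14)(5 10 7)(8 13) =[0, 3, 2, 12, 4, 10, 6, 5, 13, 9, 7, 11, 14, 8, 1]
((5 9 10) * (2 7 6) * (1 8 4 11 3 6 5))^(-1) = (1 10 9 5 7 2 6 3 11 4 8)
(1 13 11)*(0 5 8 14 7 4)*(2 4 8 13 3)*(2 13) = (0 5 2 4)(1 3 13 11)(7 8 14) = [5, 3, 4, 13, 0, 2, 6, 8, 14, 9, 10, 1, 12, 11, 7]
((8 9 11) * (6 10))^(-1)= (6 10)(8 11 9)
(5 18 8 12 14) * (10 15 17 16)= (5 18 8 12 14)(10 15 17 16)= [0, 1, 2, 3, 4, 18, 6, 7, 12, 9, 15, 11, 14, 13, 5, 17, 10, 16, 8]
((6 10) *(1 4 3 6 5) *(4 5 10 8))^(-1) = (10)(1 5)(3 4 8 6)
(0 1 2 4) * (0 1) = (1 2 4) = [0, 2, 4, 3, 1]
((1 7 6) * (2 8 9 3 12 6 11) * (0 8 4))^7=(0 7 3 4 1 9 2 6 8 11 12)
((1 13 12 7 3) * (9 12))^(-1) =(1 3 7 12 9 13)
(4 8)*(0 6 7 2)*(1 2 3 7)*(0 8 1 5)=(0 6 5)(1 2 8 4)(3 7)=[6, 2, 8, 7, 1, 0, 5, 3, 4]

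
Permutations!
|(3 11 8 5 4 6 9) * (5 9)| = 12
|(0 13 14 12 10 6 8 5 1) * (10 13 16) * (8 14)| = |(0 16 10 6 14 12 13 8 5 1)| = 10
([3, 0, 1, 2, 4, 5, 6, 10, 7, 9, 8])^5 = [3, 0, 1, 2, 4, 5, 6, 8, 10, 9, 7]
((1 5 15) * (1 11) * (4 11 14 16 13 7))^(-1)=((1 5 15 14 16 13 7 4 11))^(-1)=(1 11 4 7 13 16 14 15 5)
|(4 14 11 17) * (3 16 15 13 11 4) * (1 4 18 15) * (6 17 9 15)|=8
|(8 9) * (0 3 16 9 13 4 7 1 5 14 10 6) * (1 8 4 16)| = |(0 3 1 5 14 10 6)(4 7 8 13 16 9)| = 42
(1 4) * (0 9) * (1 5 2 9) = (0 1 4 5 2 9) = [1, 4, 9, 3, 5, 2, 6, 7, 8, 0]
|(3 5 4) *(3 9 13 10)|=|(3 5 4 9 13 10)|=6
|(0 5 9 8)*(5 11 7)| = 6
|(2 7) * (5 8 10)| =6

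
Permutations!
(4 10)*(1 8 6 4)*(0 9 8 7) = (0 9 8 6 4 10 1 7) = [9, 7, 2, 3, 10, 5, 4, 0, 6, 8, 1]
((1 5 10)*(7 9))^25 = ((1 5 10)(7 9))^25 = (1 5 10)(7 9)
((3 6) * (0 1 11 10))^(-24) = ((0 1 11 10)(3 6))^(-24) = (11)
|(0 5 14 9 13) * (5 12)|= |(0 12 5 14 9 13)|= 6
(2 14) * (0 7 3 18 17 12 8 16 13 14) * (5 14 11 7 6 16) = (0 6 16 13 11 7 3 18 17 12 8 5 14 2) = [6, 1, 0, 18, 4, 14, 16, 3, 5, 9, 10, 7, 8, 11, 2, 15, 13, 12, 17]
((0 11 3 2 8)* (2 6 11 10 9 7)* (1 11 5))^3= (0 7)(1 6 11 5 3)(2 10)(8 9)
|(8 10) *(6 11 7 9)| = 4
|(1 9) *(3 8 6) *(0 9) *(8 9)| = |(0 8 6 3 9 1)| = 6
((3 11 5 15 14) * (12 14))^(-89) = (3 11 5 15 12 14)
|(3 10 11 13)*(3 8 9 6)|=|(3 10 11 13 8 9 6)|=7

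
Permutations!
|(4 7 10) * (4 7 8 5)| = 6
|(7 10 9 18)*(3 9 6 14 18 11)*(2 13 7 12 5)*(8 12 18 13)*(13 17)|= 12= |(18)(2 8 12 5)(3 9 11)(6 14 17 13 7 10)|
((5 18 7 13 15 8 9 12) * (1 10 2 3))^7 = (1 3 2 10)(5 12 9 8 15 13 7 18)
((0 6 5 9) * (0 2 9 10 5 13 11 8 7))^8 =(0 13 8)(6 11 7)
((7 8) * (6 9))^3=(6 9)(7 8)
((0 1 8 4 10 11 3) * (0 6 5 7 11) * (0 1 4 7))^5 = (0 7)(1 6)(3 10)(4 11)(5 8)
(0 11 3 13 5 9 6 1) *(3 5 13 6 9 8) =[11, 0, 2, 6, 4, 8, 1, 7, 3, 9, 10, 5, 12, 13] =(13)(0 11 5 8 3 6 1)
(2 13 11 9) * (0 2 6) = (0 2 13 11 9 6) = [2, 1, 13, 3, 4, 5, 0, 7, 8, 6, 10, 9, 12, 11]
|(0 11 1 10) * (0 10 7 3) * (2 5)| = |(0 11 1 7 3)(2 5)| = 10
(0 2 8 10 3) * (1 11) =(0 2 8 10 3)(1 11) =[2, 11, 8, 0, 4, 5, 6, 7, 10, 9, 3, 1]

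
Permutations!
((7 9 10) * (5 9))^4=((5 9 10 7))^4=(10)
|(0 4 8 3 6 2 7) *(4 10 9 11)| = 10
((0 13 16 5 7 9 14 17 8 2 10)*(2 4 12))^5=(0 9 12 16 17 10 7 4 13 14 2 5 8)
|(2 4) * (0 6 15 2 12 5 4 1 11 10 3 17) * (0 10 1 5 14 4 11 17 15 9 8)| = |(0 6 9 8)(1 17 10 3 15 2 5 11)(4 12 14)| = 24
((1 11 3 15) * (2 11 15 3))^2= (15)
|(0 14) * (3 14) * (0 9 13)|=5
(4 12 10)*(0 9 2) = (0 9 2)(4 12 10) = [9, 1, 0, 3, 12, 5, 6, 7, 8, 2, 4, 11, 10]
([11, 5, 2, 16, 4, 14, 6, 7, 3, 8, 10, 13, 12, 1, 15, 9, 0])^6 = (0 15 11 9 13 8 1 3 5 16 14)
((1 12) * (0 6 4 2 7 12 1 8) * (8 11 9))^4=((0 6 4 2 7 12 11 9 8))^4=(0 7 8 2 9 4 11 6 12)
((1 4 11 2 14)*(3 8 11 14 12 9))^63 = ((1 4 14)(2 12 9 3 8 11))^63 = (14)(2 3)(8 12)(9 11)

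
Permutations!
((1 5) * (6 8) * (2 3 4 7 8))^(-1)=((1 5)(2 3 4 7 8 6))^(-1)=(1 5)(2 6 8 7 4 3)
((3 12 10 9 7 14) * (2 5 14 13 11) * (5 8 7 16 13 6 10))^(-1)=(2 11 13 16 9 10 6 7 8)(3 14 5 12)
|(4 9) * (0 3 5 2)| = |(0 3 5 2)(4 9)| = 4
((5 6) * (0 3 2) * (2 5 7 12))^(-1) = (0 2 12 7 6 5 3)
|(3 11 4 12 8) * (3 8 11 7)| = 6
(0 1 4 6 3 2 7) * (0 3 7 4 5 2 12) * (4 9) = [1, 5, 9, 12, 6, 2, 7, 3, 8, 4, 10, 11, 0] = (0 1 5 2 9 4 6 7 3 12)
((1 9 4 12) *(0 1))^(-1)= (0 12 4 9 1)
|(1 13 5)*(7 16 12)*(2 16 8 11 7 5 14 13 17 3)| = 42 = |(1 17 3 2 16 12 5)(7 8 11)(13 14)|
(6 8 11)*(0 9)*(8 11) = (0 9)(6 11) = [9, 1, 2, 3, 4, 5, 11, 7, 8, 0, 10, 6]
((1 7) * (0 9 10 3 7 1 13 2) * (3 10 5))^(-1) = (0 2 13 7 3 5 9)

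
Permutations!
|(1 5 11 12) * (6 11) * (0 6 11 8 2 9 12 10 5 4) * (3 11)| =8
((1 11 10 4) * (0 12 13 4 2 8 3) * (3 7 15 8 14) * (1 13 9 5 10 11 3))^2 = (0 9 10 14 3 12 5 2 1)(7 8 15)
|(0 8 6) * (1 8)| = 4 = |(0 1 8 6)|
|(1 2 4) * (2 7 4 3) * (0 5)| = |(0 5)(1 7 4)(2 3)| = 6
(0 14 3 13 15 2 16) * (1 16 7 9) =(0 14 3 13 15 2 7 9 1 16) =[14, 16, 7, 13, 4, 5, 6, 9, 8, 1, 10, 11, 12, 15, 3, 2, 0]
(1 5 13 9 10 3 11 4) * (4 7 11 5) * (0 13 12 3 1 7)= (0 13 9 10 1 4 7 11)(3 5 12)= [13, 4, 2, 5, 7, 12, 6, 11, 8, 10, 1, 0, 3, 9]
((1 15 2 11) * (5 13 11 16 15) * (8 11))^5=(2 15 16)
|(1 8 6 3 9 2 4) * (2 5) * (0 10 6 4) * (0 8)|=10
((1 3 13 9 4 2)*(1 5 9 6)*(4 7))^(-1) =(1 6 13 3)(2 4 7 9 5)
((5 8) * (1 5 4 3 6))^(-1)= ((1 5 8 4 3 6))^(-1)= (1 6 3 4 8 5)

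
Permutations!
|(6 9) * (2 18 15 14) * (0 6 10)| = |(0 6 9 10)(2 18 15 14)| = 4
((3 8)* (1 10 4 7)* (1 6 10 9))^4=(10)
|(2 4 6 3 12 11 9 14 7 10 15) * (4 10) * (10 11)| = 11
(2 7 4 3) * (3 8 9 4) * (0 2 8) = [2, 1, 7, 8, 0, 5, 6, 3, 9, 4] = (0 2 7 3 8 9 4)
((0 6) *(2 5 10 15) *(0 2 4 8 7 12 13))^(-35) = ((0 6 2 5 10 15 4 8 7 12 13))^(-35) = (0 12 8 15 5 6 13 7 4 10 2)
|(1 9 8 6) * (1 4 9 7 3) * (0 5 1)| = |(0 5 1 7 3)(4 9 8 6)| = 20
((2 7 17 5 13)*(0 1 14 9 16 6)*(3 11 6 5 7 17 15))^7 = ((0 1 14 9 16 5 13 2 17 7 15 3 11 6))^7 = (0 2)(1 17)(3 16)(5 11)(6 13)(7 14)(9 15)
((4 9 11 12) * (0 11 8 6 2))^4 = ((0 11 12 4 9 8 6 2))^4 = (0 9)(2 4)(6 12)(8 11)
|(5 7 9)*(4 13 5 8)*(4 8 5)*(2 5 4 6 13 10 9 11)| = |(2 5 7 11)(4 10 9)(6 13)| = 12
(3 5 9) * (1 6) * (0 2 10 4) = [2, 6, 10, 5, 0, 9, 1, 7, 8, 3, 4] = (0 2 10 4)(1 6)(3 5 9)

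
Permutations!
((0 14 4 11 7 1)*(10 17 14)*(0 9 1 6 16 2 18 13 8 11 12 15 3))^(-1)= (0 3 15 12 4 14 17 10)(1 9)(2 16 6 7 11 8 13 18)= ((0 10 17 14 4 12 15 3)(1 9)(2 18 13 8 11 7 6 16))^(-1)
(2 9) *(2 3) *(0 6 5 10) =(0 6 5 10)(2 9 3) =[6, 1, 9, 2, 4, 10, 5, 7, 8, 3, 0]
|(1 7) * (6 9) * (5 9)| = |(1 7)(5 9 6)| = 6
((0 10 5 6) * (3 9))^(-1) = ((0 10 5 6)(3 9))^(-1) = (0 6 5 10)(3 9)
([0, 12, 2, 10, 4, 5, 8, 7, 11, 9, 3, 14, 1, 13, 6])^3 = [0, 12, 2, 10, 4, 5, 14, 7, 6, 9, 3, 8, 1, 13, 11]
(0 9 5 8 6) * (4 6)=(0 9 5 8 4 6)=[9, 1, 2, 3, 6, 8, 0, 7, 4, 5]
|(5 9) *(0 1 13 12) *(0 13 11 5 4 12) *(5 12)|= |(0 1 11 12 13)(4 5 9)|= 15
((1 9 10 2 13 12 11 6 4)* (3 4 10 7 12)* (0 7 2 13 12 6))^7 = ((0 7 6 10 13 3 4 1 9 2 12 11))^7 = (0 1 6 2 13 11 4 7 9 10 12 3)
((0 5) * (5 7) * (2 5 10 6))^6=((0 7 10 6 2 5))^6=(10)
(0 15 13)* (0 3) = [15, 1, 2, 0, 4, 5, 6, 7, 8, 9, 10, 11, 12, 3, 14, 13] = (0 15 13 3)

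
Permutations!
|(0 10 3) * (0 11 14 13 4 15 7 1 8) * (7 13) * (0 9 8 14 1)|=|(0 10 3 11 1 14 7)(4 15 13)(8 9)|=42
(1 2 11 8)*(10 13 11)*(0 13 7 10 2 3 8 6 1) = (0 13 11 6 1 3 8)(7 10) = [13, 3, 2, 8, 4, 5, 1, 10, 0, 9, 7, 6, 12, 11]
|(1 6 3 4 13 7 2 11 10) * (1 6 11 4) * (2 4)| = 15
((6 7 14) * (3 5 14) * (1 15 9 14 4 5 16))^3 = (1 14 3 15 6 16 9 7)(4 5)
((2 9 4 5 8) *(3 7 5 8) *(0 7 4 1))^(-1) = (0 1 9 2 8 4 3 5 7)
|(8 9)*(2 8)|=|(2 8 9)|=3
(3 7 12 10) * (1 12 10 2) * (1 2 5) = [0, 12, 2, 7, 4, 1, 6, 10, 8, 9, 3, 11, 5] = (1 12 5)(3 7 10)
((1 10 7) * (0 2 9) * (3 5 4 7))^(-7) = (0 9 2)(1 7 4 5 3 10)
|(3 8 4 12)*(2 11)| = |(2 11)(3 8 4 12)| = 4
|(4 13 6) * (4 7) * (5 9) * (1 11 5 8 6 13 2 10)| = 10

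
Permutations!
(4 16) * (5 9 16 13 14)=[0, 1, 2, 3, 13, 9, 6, 7, 8, 16, 10, 11, 12, 14, 5, 15, 4]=(4 13 14 5 9 16)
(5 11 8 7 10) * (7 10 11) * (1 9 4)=(1 9 4)(5 7 11 8 10)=[0, 9, 2, 3, 1, 7, 6, 11, 10, 4, 5, 8]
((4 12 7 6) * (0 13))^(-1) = ((0 13)(4 12 7 6))^(-1) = (0 13)(4 6 7 12)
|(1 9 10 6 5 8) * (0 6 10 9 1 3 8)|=|(10)(0 6 5)(3 8)|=6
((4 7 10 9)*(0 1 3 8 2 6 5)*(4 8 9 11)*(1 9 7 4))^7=((0 9 8 2 6 5)(1 3 7 10 11))^7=(0 9 8 2 6 5)(1 7 11 3 10)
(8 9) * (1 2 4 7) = (1 2 4 7)(8 9) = [0, 2, 4, 3, 7, 5, 6, 1, 9, 8]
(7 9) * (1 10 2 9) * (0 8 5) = [8, 10, 9, 3, 4, 0, 6, 1, 5, 7, 2] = (0 8 5)(1 10 2 9 7)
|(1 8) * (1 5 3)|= |(1 8 5 3)|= 4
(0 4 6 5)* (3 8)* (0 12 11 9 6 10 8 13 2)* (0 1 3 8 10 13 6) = [4, 3, 1, 6, 13, 12, 5, 7, 8, 0, 10, 9, 11, 2] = (0 4 13 2 1 3 6 5 12 11 9)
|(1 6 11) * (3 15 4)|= 3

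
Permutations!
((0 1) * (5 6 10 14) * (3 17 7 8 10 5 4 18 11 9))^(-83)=((0 1)(3 17 7 8 10 14 4 18 11 9)(5 6))^(-83)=(0 1)(3 18 10 17 11 14 7 9 4 8)(5 6)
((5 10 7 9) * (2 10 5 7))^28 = ((2 10)(7 9))^28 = (10)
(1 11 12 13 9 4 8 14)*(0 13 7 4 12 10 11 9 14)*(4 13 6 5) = (0 6 5 4 8)(1 9 12 7 13 14)(10 11) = [6, 9, 2, 3, 8, 4, 5, 13, 0, 12, 11, 10, 7, 14, 1]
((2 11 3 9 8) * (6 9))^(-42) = ((2 11 3 6 9 8))^(-42) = (11)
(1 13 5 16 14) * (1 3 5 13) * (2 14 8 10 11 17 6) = [0, 1, 14, 5, 4, 16, 2, 7, 10, 9, 11, 17, 12, 13, 3, 15, 8, 6] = (2 14 3 5 16 8 10 11 17 6)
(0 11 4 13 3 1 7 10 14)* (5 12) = (0 11 4 13 3 1 7 10 14)(5 12) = [11, 7, 2, 1, 13, 12, 6, 10, 8, 9, 14, 4, 5, 3, 0]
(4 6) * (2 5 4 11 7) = [0, 1, 5, 3, 6, 4, 11, 2, 8, 9, 10, 7] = (2 5 4 6 11 7)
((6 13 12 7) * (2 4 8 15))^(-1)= ((2 4 8 15)(6 13 12 7))^(-1)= (2 15 8 4)(6 7 12 13)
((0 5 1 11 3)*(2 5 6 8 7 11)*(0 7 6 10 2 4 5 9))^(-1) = ((0 10 2 9)(1 4 5)(3 7 11)(6 8))^(-1) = (0 9 2 10)(1 5 4)(3 11 7)(6 8)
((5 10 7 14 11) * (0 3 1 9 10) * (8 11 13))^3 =((0 3 1 9 10 7 14 13 8 11 5))^3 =(0 9 14 11 3 10 13 5 1 7 8)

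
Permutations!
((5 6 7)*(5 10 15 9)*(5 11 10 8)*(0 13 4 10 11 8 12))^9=(0 7 5 9 10 13 12 6 8 15 4)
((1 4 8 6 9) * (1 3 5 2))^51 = ((1 4 8 6 9 3 5 2))^51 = (1 6 5 4 9 2 8 3)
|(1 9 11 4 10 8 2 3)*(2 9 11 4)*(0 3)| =|(0 3 1 11 2)(4 10 8 9)| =20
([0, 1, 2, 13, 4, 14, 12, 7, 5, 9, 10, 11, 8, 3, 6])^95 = [0, 1, 2, 13, 4, 5, 6, 7, 8, 9, 10, 11, 12, 3, 14]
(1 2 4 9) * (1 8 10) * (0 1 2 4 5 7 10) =[1, 4, 5, 3, 9, 7, 6, 10, 0, 8, 2] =(0 1 4 9 8)(2 5 7 10)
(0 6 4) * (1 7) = (0 6 4)(1 7) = [6, 7, 2, 3, 0, 5, 4, 1]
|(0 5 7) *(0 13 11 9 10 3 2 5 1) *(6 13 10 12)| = |(0 1)(2 5 7 10 3)(6 13 11 9 12)| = 10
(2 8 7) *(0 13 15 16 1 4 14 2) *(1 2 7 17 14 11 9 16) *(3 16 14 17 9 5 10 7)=(17)(0 13 15 1 4 11 5 10 7)(2 8 9 14 3 16)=[13, 4, 8, 16, 11, 10, 6, 0, 9, 14, 7, 5, 12, 15, 3, 1, 2, 17]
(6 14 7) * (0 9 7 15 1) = (0 9 7 6 14 15 1) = [9, 0, 2, 3, 4, 5, 14, 6, 8, 7, 10, 11, 12, 13, 15, 1]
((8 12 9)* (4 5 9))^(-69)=(4 5 9 8 12)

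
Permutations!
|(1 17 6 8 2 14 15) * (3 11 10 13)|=|(1 17 6 8 2 14 15)(3 11 10 13)|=28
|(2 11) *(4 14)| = |(2 11)(4 14)| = 2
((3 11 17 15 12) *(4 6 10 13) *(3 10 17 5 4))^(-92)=((3 11 5 4 6 17 15 12 10 13))^(-92)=(3 10 15 6 5)(4 11 13 12 17)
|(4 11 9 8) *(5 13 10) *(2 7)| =12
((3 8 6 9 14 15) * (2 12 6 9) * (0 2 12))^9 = (0 2)(3 15 14 9 8)(6 12)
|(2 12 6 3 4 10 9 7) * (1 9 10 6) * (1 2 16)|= |(1 9 7 16)(2 12)(3 4 6)|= 12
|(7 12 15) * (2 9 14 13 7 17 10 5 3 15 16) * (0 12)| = 40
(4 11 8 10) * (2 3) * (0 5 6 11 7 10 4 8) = (0 5 6 11)(2 3)(4 7 10 8) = [5, 1, 3, 2, 7, 6, 11, 10, 4, 9, 8, 0]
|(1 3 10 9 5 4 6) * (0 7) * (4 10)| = 12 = |(0 7)(1 3 4 6)(5 10 9)|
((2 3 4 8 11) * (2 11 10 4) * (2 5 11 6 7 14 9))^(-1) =((2 3 5 11 6 7 14 9)(4 8 10))^(-1) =(2 9 14 7 6 11 5 3)(4 10 8)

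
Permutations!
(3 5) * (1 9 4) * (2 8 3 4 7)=(1 9 7 2 8 3 5 4)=[0, 9, 8, 5, 1, 4, 6, 2, 3, 7]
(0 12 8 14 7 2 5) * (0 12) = (2 5 12 8 14 7) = [0, 1, 5, 3, 4, 12, 6, 2, 14, 9, 10, 11, 8, 13, 7]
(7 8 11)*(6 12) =(6 12)(7 8 11) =[0, 1, 2, 3, 4, 5, 12, 8, 11, 9, 10, 7, 6]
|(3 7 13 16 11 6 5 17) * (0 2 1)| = |(0 2 1)(3 7 13 16 11 6 5 17)| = 24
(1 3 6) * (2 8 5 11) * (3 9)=(1 9 3 6)(2 8 5 11)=[0, 9, 8, 6, 4, 11, 1, 7, 5, 3, 10, 2]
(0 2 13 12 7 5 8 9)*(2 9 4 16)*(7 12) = [9, 1, 13, 3, 16, 8, 6, 5, 4, 0, 10, 11, 12, 7, 14, 15, 2] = (0 9)(2 13 7 5 8 4 16)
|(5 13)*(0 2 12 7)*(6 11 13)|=|(0 2 12 7)(5 6 11 13)|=4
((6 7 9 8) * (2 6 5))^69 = (2 9)(5 7)(6 8)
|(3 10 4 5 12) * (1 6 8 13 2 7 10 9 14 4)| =|(1 6 8 13 2 7 10)(3 9 14 4 5 12)| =42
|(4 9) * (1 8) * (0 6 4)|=4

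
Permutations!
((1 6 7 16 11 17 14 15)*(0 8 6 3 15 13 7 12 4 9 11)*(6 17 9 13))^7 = ((0 8 17 14 6 12 4 13 7 16)(1 3 15)(9 11))^7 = (0 13 6 8 7 12 17 16 4 14)(1 3 15)(9 11)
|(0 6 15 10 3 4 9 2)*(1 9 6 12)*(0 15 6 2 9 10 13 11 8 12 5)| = 10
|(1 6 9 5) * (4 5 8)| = 6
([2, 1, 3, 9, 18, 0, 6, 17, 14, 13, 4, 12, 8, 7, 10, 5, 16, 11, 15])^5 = (0 7 14 5 13 8 15 9 12 18 3 11 4 2 17 10)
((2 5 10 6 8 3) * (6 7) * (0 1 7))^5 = (0 3 1 2 7 5 6 10 8)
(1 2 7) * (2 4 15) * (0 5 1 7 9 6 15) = (0 5 1 4)(2 9 6 15) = [5, 4, 9, 3, 0, 1, 15, 7, 8, 6, 10, 11, 12, 13, 14, 2]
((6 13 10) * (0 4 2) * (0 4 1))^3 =(13)(0 1)(2 4)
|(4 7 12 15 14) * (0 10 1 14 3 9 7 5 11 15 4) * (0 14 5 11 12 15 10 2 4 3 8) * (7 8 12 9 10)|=13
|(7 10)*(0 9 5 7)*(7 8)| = 6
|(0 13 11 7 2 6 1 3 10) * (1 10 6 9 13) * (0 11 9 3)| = |(0 1)(2 3 6 10 11 7)(9 13)| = 6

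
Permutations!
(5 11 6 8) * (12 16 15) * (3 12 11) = (3 12 16 15 11 6 8 5) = [0, 1, 2, 12, 4, 3, 8, 7, 5, 9, 10, 6, 16, 13, 14, 11, 15]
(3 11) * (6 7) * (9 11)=[0, 1, 2, 9, 4, 5, 7, 6, 8, 11, 10, 3]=(3 9 11)(6 7)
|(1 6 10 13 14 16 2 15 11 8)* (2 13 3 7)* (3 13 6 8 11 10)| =18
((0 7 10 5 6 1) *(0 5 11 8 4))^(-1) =(0 4 8 11 10 7)(1 6 5)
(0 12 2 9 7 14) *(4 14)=(0 12 2 9 7 4 14)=[12, 1, 9, 3, 14, 5, 6, 4, 8, 7, 10, 11, 2, 13, 0]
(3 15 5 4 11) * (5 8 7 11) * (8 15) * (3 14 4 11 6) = (15)(3 8 7 6)(4 5 11 14) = [0, 1, 2, 8, 5, 11, 3, 6, 7, 9, 10, 14, 12, 13, 4, 15]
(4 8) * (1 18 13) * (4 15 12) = (1 18 13)(4 8 15 12) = [0, 18, 2, 3, 8, 5, 6, 7, 15, 9, 10, 11, 4, 1, 14, 12, 16, 17, 13]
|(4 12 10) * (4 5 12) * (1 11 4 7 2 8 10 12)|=8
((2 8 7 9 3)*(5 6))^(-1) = (2 3 9 7 8)(5 6)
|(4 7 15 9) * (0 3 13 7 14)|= 8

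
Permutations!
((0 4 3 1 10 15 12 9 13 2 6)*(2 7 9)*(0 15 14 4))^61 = (1 10 14 4 3)(2 6 15 12)(7 9 13)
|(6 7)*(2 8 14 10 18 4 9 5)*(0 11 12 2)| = |(0 11 12 2 8 14 10 18 4 9 5)(6 7)| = 22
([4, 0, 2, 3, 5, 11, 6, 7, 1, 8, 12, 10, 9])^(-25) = [5, 4, 2, 3, 11, 10, 6, 7, 0, 1, 9, 12, 8]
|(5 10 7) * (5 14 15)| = |(5 10 7 14 15)| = 5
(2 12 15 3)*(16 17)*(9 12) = [0, 1, 9, 2, 4, 5, 6, 7, 8, 12, 10, 11, 15, 13, 14, 3, 17, 16] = (2 9 12 15 3)(16 17)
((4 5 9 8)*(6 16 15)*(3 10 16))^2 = (3 16 6 10 15)(4 9)(5 8)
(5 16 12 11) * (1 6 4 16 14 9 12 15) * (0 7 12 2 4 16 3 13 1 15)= [7, 6, 4, 13, 3, 14, 16, 12, 8, 2, 10, 5, 11, 1, 9, 15, 0]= (0 7 12 11 5 14 9 2 4 3 13 1 6 16)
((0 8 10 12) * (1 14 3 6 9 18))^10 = (0 10)(1 9 3)(6 14 18)(8 12)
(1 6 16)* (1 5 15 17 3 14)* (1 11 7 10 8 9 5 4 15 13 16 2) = (1 6 2)(3 14 11 7 10 8 9 5 13 16 4 15 17) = [0, 6, 1, 14, 15, 13, 2, 10, 9, 5, 8, 7, 12, 16, 11, 17, 4, 3]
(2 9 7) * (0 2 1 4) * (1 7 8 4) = [2, 1, 9, 3, 0, 5, 6, 7, 4, 8] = (0 2 9 8 4)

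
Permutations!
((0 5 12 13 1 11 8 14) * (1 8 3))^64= ((0 5 12 13 8 14)(1 11 3))^64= (0 8 12)(1 11 3)(5 14 13)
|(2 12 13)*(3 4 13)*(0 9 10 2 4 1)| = 14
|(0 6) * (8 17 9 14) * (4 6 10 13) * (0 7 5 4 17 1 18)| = |(0 10 13 17 9 14 8 1 18)(4 6 7 5)| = 36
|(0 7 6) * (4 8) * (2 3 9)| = 6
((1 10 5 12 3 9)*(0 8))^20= ((0 8)(1 10 5 12 3 9))^20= (1 5 3)(9 10 12)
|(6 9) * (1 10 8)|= 6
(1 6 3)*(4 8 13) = (1 6 3)(4 8 13) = [0, 6, 2, 1, 8, 5, 3, 7, 13, 9, 10, 11, 12, 4]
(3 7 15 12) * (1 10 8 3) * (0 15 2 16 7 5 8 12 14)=(0 15 14)(1 10 12)(2 16 7)(3 5 8)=[15, 10, 16, 5, 4, 8, 6, 2, 3, 9, 12, 11, 1, 13, 0, 14, 7]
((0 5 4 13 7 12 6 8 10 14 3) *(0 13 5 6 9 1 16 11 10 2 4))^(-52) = (0 8 4)(1 12 13 14 11)(2 5 6)(3 10 16 9 7)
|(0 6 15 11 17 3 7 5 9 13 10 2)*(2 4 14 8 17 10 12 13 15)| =66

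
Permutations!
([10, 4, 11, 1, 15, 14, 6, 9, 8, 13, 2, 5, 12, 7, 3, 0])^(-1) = [15, 3, 10, 14, 1, 11, 6, 13, 8, 7, 0, 2, 12, 9, 5, 4]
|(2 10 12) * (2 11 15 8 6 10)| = 6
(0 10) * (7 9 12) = (0 10)(7 9 12) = [10, 1, 2, 3, 4, 5, 6, 9, 8, 12, 0, 11, 7]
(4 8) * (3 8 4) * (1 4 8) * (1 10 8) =[0, 4, 2, 10, 1, 5, 6, 7, 3, 9, 8] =(1 4)(3 10 8)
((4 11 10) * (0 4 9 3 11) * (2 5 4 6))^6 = (0 6 2 5 4)(3 10)(9 11)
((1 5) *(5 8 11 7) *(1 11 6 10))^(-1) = (1 10 6 8)(5 7 11)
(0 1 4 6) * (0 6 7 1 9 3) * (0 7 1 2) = [9, 4, 0, 7, 1, 5, 6, 2, 8, 3] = (0 9 3 7 2)(1 4)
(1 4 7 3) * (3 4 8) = (1 8 3)(4 7) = [0, 8, 2, 1, 7, 5, 6, 4, 3]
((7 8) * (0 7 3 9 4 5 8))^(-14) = (3 9 4 5 8)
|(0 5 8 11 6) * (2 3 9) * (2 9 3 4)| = 10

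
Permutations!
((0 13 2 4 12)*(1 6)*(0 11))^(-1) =((0 13 2 4 12 11)(1 6))^(-1) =(0 11 12 4 2 13)(1 6)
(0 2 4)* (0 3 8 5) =(0 2 4 3 8 5) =[2, 1, 4, 8, 3, 0, 6, 7, 5]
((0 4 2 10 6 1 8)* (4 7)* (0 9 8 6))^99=(0 10 2 4 7)(1 6)(8 9)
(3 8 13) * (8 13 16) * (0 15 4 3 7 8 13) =(0 15 4 3)(7 8 16 13) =[15, 1, 2, 0, 3, 5, 6, 8, 16, 9, 10, 11, 12, 7, 14, 4, 13]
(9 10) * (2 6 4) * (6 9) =[0, 1, 9, 3, 2, 5, 4, 7, 8, 10, 6] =(2 9 10 6 4)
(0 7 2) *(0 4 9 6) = [7, 1, 4, 3, 9, 5, 0, 2, 8, 6] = (0 7 2 4 9 6)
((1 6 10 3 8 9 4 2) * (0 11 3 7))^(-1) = (0 7 10 6 1 2 4 9 8 3 11)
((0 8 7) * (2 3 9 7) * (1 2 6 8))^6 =(9)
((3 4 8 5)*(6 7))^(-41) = (3 5 8 4)(6 7)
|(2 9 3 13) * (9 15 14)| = 6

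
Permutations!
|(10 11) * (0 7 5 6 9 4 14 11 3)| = |(0 7 5 6 9 4 14 11 10 3)| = 10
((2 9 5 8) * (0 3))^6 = ((0 3)(2 9 5 8))^6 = (2 5)(8 9)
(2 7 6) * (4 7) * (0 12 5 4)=(0 12 5 4 7 6 2)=[12, 1, 0, 3, 7, 4, 2, 6, 8, 9, 10, 11, 5]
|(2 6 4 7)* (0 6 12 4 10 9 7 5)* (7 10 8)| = 8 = |(0 6 8 7 2 12 4 5)(9 10)|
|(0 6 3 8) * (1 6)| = |(0 1 6 3 8)| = 5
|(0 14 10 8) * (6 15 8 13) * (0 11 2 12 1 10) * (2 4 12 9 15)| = |(0 14)(1 10 13 6 2 9 15 8 11 4 12)| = 22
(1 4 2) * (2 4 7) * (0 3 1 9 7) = (0 3 1)(2 9 7) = [3, 0, 9, 1, 4, 5, 6, 2, 8, 7]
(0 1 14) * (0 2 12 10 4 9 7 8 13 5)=(0 1 14 2 12 10 4 9 7 8 13 5)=[1, 14, 12, 3, 9, 0, 6, 8, 13, 7, 4, 11, 10, 5, 2]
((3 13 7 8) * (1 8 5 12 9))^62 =(1 12 7 3)(5 13 8 9)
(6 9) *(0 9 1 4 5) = (0 9 6 1 4 5) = [9, 4, 2, 3, 5, 0, 1, 7, 8, 6]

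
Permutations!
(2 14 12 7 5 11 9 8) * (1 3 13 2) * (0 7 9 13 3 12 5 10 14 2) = (0 7 10 14 5 11 13)(1 12 9 8) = [7, 12, 2, 3, 4, 11, 6, 10, 1, 8, 14, 13, 9, 0, 5]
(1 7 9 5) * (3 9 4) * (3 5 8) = (1 7 4 5)(3 9 8) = [0, 7, 2, 9, 5, 1, 6, 4, 3, 8]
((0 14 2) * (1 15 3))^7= (0 14 2)(1 15 3)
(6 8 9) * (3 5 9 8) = (3 5 9 6) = [0, 1, 2, 5, 4, 9, 3, 7, 8, 6]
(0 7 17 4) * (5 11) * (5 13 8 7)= (0 5 11 13 8 7 17 4)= [5, 1, 2, 3, 0, 11, 6, 17, 7, 9, 10, 13, 12, 8, 14, 15, 16, 4]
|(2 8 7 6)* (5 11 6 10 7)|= |(2 8 5 11 6)(7 10)|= 10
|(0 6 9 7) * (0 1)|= 5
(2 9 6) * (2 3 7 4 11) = (2 9 6 3 7 4 11) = [0, 1, 9, 7, 11, 5, 3, 4, 8, 6, 10, 2]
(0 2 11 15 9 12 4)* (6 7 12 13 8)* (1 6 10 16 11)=(0 2 1 6 7 12 4)(8 10 16 11 15 9 13)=[2, 6, 1, 3, 0, 5, 7, 12, 10, 13, 16, 15, 4, 8, 14, 9, 11]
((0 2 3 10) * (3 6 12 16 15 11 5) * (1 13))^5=((0 2 6 12 16 15 11 5 3 10)(1 13))^5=(0 15)(1 13)(2 11)(3 12)(5 6)(10 16)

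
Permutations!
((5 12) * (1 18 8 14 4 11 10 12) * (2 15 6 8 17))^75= (1 10 14 15 18 12 4 6 17 5 11 8 2)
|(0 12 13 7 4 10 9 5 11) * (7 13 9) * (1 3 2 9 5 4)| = 28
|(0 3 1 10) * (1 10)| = |(0 3 10)| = 3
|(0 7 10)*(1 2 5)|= 3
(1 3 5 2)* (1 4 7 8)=(1 3 5 2 4 7 8)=[0, 3, 4, 5, 7, 2, 6, 8, 1]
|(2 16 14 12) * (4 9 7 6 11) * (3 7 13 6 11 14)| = 11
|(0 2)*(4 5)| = 2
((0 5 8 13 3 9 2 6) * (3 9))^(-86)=(0 2 13 5 6 9 8)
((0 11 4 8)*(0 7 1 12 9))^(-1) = (0 9 12 1 7 8 4 11) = ((0 11 4 8 7 1 12 9))^(-1)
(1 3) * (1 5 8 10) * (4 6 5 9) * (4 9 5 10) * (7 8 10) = (1 3 5 10)(4 6 7 8) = [0, 3, 2, 5, 6, 10, 7, 8, 4, 9, 1]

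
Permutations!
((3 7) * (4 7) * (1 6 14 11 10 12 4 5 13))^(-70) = (1 7 11 13 4 14 5 12 6 3 10)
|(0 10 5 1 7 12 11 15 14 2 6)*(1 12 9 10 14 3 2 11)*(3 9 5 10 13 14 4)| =20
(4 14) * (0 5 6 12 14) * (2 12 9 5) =(0 2 12 14 4)(5 6 9) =[2, 1, 12, 3, 0, 6, 9, 7, 8, 5, 10, 11, 14, 13, 4]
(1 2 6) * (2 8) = (1 8 2 6) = [0, 8, 6, 3, 4, 5, 1, 7, 2]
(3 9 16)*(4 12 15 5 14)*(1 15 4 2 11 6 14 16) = (1 15 5 16 3 9)(2 11 6 14)(4 12) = [0, 15, 11, 9, 12, 16, 14, 7, 8, 1, 10, 6, 4, 13, 2, 5, 3]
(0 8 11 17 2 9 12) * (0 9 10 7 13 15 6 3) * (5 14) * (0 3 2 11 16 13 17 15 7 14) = (0 8 16 13 7 17 11 15 6 2 10 14 5)(9 12) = [8, 1, 10, 3, 4, 0, 2, 17, 16, 12, 14, 15, 9, 7, 5, 6, 13, 11]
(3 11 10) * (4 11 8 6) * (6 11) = (3 8 11 10)(4 6) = [0, 1, 2, 8, 6, 5, 4, 7, 11, 9, 3, 10]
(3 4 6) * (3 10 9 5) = (3 4 6 10 9 5) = [0, 1, 2, 4, 6, 3, 10, 7, 8, 5, 9]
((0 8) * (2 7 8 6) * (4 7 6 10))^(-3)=(0 4 8 10 7)(2 6)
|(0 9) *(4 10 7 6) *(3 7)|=|(0 9)(3 7 6 4 10)|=10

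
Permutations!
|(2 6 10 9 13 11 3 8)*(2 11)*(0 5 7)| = |(0 5 7)(2 6 10 9 13)(3 8 11)| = 15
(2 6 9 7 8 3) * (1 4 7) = (1 4 7 8 3 2 6 9) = [0, 4, 6, 2, 7, 5, 9, 8, 3, 1]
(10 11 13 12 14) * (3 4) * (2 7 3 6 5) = (2 7 3 4 6 5)(10 11 13 12 14) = [0, 1, 7, 4, 6, 2, 5, 3, 8, 9, 11, 13, 14, 12, 10]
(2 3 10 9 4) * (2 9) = (2 3 10)(4 9) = [0, 1, 3, 10, 9, 5, 6, 7, 8, 4, 2]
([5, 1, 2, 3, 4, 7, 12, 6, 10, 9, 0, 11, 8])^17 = [6, 1, 2, 3, 4, 12, 10, 8, 5, 9, 7, 11, 0]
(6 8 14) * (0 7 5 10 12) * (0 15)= (0 7 5 10 12 15)(6 8 14)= [7, 1, 2, 3, 4, 10, 8, 5, 14, 9, 12, 11, 15, 13, 6, 0]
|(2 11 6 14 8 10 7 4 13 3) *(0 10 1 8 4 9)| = 28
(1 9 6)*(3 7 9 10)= (1 10 3 7 9 6)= [0, 10, 2, 7, 4, 5, 1, 9, 8, 6, 3]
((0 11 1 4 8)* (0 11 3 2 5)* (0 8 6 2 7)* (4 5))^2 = ((0 3 7)(1 5 8 11)(2 4 6))^2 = (0 7 3)(1 8)(2 6 4)(5 11)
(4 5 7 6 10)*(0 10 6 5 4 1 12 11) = (0 10 1 12 11)(5 7) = [10, 12, 2, 3, 4, 7, 6, 5, 8, 9, 1, 0, 11]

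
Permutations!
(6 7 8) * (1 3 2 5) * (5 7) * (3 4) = (1 4 3 2 7 8 6 5) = [0, 4, 7, 2, 3, 1, 5, 8, 6]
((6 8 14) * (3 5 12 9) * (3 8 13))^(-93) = (3 9 6 5 8 13 12 14)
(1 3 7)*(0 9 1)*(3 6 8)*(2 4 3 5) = [9, 6, 4, 7, 3, 2, 8, 0, 5, 1] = (0 9 1 6 8 5 2 4 3 7)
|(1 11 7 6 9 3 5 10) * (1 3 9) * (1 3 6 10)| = 7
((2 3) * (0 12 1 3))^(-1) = ((0 12 1 3 2))^(-1) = (0 2 3 1 12)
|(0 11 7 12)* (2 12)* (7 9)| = |(0 11 9 7 2 12)| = 6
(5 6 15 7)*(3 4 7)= (3 4 7 5 6 15)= [0, 1, 2, 4, 7, 6, 15, 5, 8, 9, 10, 11, 12, 13, 14, 3]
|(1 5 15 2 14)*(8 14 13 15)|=12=|(1 5 8 14)(2 13 15)|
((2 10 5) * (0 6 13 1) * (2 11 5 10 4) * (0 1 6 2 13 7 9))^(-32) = (0 13 9 4 7 2 6)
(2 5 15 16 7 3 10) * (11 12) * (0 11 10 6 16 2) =(0 11 12 10)(2 5 15)(3 6 16 7) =[11, 1, 5, 6, 4, 15, 16, 3, 8, 9, 0, 12, 10, 13, 14, 2, 7]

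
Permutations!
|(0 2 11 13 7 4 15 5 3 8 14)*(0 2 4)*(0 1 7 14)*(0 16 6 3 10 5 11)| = 28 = |(0 4 15 11 13 14 2)(1 7)(3 8 16 6)(5 10)|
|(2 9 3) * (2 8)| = |(2 9 3 8)| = 4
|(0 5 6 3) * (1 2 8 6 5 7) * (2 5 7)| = |(0 2 8 6 3)(1 5 7)| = 15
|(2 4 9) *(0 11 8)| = 3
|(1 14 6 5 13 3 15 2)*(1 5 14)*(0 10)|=|(0 10)(2 5 13 3 15)(6 14)|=10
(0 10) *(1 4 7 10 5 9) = (0 5 9 1 4 7 10) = [5, 4, 2, 3, 7, 9, 6, 10, 8, 1, 0]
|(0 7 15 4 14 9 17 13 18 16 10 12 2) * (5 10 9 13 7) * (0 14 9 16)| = 40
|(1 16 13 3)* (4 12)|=4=|(1 16 13 3)(4 12)|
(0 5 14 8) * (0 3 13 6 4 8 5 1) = (0 1)(3 13 6 4 8)(5 14) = [1, 0, 2, 13, 8, 14, 4, 7, 3, 9, 10, 11, 12, 6, 5]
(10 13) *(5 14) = (5 14)(10 13) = [0, 1, 2, 3, 4, 14, 6, 7, 8, 9, 13, 11, 12, 10, 5]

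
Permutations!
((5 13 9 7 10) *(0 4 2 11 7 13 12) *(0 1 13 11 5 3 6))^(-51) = ((0 4 2 5 12 1 13 9 11 7 10 3 6))^(-51) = (0 4 2 5 12 1 13 9 11 7 10 3 6)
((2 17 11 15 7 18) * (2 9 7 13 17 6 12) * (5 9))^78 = (5 7)(9 18)(11 13)(15 17)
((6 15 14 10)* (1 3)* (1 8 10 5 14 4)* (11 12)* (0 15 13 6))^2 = (0 4 3 10 15 1 8)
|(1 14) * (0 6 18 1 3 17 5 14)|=4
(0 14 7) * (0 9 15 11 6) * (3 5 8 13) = (0 14 7 9 15 11 6)(3 5 8 13) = [14, 1, 2, 5, 4, 8, 0, 9, 13, 15, 10, 6, 12, 3, 7, 11]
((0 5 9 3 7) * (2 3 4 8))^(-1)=((0 5 9 4 8 2 3 7))^(-1)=(0 7 3 2 8 4 9 5)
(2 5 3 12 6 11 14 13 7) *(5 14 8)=(2 14 13 7)(3 12 6 11 8 5)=[0, 1, 14, 12, 4, 3, 11, 2, 5, 9, 10, 8, 6, 7, 13]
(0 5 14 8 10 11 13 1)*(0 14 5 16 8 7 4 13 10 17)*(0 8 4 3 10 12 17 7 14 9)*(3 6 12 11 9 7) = (0 16 4 13 1 7 6 12 17 8 3 10 9) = [16, 7, 2, 10, 13, 5, 12, 6, 3, 0, 9, 11, 17, 1, 14, 15, 4, 8]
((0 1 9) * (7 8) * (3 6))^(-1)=(0 9 1)(3 6)(7 8)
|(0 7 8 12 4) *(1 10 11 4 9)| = 9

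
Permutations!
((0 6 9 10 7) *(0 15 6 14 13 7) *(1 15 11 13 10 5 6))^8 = (15)(0 10 14)(5 9 6)(7 13 11)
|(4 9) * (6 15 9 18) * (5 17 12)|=15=|(4 18 6 15 9)(5 17 12)|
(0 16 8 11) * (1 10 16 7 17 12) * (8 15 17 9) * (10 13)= (0 7 9 8 11)(1 13 10 16 15 17 12)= [7, 13, 2, 3, 4, 5, 6, 9, 11, 8, 16, 0, 1, 10, 14, 17, 15, 12]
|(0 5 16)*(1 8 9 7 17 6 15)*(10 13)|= |(0 5 16)(1 8 9 7 17 6 15)(10 13)|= 42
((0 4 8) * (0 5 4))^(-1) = (4 5 8)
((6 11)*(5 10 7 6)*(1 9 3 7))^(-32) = ((1 9 3 7 6 11 5 10))^(-32) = (11)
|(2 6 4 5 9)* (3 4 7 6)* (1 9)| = 6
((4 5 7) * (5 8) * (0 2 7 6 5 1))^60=(8)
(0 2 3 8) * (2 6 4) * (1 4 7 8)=[6, 4, 3, 1, 2, 5, 7, 8, 0]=(0 6 7 8)(1 4 2 3)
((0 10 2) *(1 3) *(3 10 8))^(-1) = ((0 8 3 1 10 2))^(-1) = (0 2 10 1 3 8)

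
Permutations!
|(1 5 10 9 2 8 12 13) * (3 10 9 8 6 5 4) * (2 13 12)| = 10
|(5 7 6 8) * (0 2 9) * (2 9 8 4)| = 6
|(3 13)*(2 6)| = |(2 6)(3 13)| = 2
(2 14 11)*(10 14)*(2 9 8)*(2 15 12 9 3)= (2 10 14 11 3)(8 15 12 9)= [0, 1, 10, 2, 4, 5, 6, 7, 15, 8, 14, 3, 9, 13, 11, 12]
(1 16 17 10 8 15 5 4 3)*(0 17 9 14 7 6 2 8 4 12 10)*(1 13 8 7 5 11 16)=(0 17)(2 7 6)(3 13 8 15 11 16 9 14 5 12 10 4)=[17, 1, 7, 13, 3, 12, 2, 6, 15, 14, 4, 16, 10, 8, 5, 11, 9, 0]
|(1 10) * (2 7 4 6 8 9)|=|(1 10)(2 7 4 6 8 9)|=6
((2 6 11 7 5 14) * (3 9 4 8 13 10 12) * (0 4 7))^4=(0 10 7 6 8 3 14)(2 4 12 5 11 13 9)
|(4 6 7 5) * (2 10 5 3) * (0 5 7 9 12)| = 12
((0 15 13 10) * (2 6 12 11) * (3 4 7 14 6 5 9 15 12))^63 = (15)(3 14 4 6 7)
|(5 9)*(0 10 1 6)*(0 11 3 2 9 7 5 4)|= 18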